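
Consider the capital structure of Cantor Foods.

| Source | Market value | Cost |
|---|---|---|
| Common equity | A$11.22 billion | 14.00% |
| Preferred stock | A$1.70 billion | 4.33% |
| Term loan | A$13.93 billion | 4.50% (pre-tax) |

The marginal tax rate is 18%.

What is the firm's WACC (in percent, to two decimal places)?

Total capital V = 11.22 + 1.7 + 13.93 = 26.85.
Equity: weight = 11.22/26.85 = 0.4179; cost = 14%.
Preferred: weight = 1.7/26.85 = 0.0633; cost = 4.33%.
Term loan: weight = 13.93/26.85 = 0.5188; after-tax cost = 4.5% × (1 − 18%) = 3.6900%.
WACC = 0.4179 × 14.0000% + 0.0633 × 4.3300% + 0.5188 × 3.6900% = 8.0388%.

8.04%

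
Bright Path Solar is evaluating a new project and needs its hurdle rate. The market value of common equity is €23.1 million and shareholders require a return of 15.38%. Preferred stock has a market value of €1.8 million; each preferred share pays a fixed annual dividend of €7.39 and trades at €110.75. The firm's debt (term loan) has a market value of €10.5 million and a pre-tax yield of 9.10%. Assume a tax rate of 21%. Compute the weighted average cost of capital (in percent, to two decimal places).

12.51%

Cost of preferred: Rp = 7.39 / 110.75 = 6.6727%.
Total capital V = 23.1 + 1.8 + 10.5 = 35.4.
Equity: weight = 23.1/35.4 = 0.6525; cost = 15.38%.
Preferred: weight = 1.8/35.4 = 0.0508; cost = 6.6727%.
Term loan: weight = 10.5/35.4 = 0.2966; after-tax cost = 9.1% × (1 − 21%) = 7.1890%.
WACC = 0.6525 × 15.3800% + 0.0508 × 6.6727% + 0.2966 × 7.1890% = 12.5077%.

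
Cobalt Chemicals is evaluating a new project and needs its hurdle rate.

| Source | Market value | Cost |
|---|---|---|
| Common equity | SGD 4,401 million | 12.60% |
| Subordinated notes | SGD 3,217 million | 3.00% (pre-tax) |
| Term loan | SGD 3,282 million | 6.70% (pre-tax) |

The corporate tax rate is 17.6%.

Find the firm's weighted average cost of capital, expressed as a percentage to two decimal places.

Total capital V = 4401 + 3217 + 3282 = 10900.
Equity: weight = 4401/10900 = 0.4038; cost = 12.6%.
Subordinated notes: weight = 3217/10900 = 0.2951; after-tax cost = 3% × (1 − 17.6%) = 2.4720%.
Term loan: weight = 3282/10900 = 0.3011; after-tax cost = 6.7% × (1 − 17.6%) = 5.5208%.
WACC = 0.4038 × 12.6000% + 0.2951 × 2.4720% + 0.3011 × 5.5208% = 7.4793%.

7.48%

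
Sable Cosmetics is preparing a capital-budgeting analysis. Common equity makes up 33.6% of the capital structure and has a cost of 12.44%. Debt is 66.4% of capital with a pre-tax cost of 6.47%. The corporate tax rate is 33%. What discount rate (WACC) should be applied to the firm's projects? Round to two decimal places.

7.06%

After-tax cost of debt = 6.47% × (1 − 33%) = 4.3349%.
WACC = 0.336 × 12.4400% + 0.664 × 4.3349% = 7.0582%.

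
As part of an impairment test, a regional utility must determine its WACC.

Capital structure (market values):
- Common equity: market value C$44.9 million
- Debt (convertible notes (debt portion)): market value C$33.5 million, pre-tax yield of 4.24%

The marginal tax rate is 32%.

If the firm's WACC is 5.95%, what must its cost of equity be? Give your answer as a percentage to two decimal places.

8.24%

Total capital V = 44.9 + 33.5 = 78.4.
Equity weight = 44.9/78.4 = 0.5727.
Convertible notes (debt portion) weight = 33.5/78.4 = 0.4273.
Debt contribution = 0.4273 × 4.24% × (1 − 32%) = 1.2320%.
Required equity contribution = 5.95% − 1.2320% = 4.7180%.
Re = 4.7180% / 0.5727 = 8.2381%.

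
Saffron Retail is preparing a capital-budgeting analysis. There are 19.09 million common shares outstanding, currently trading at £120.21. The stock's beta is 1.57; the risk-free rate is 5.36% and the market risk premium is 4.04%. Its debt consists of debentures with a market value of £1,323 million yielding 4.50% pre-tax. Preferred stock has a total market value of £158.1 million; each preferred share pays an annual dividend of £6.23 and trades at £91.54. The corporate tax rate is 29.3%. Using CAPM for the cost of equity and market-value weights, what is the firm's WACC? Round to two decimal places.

Cost of equity via CAPM: Re = 5.36% + 1.57 × 4.04% = 11.7028%.
Cost of preferred: Rp = 6.23 / 91.54 = 6.8058%.
Market value of equity E = 120.21 × 19.09m = 2294.8089m.
Total capital V = 2294.8089 + 158.1 + 1323 = 3775.9089.
Equity: weight = 2294.8089/3775.9089 = 0.6078; cost = 11.7028%.
Preferred: weight = 158.1/3775.9089 = 0.0419; cost = 6.8058%.
Debentures: weight = 1323/3775.9089 = 0.3504; after-tax cost = 4.5% × (1 − 29.3%) = 3.1815%.
WACC = 0.6078 × 11.7028% + 0.0419 × 6.8058% + 0.3504 × 3.1815% = 8.5121%.

8.51%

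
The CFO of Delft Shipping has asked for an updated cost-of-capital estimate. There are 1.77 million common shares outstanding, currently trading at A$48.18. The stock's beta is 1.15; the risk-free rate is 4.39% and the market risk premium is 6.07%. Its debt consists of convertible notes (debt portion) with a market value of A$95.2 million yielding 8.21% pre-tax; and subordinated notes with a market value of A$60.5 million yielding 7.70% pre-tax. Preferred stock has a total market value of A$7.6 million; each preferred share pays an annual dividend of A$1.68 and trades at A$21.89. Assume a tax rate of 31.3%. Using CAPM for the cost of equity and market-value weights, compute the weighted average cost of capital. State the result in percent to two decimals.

7.58%

Cost of equity via CAPM: Re = 4.39% + 1.15 × 6.07% = 11.3705%.
Cost of preferred: Rp = 1.68 / 21.89 = 7.6747%.
Market value of equity E = 48.18 × 1.77m = 85.2786m.
Total capital V = 85.2786 + 7.6 + 95.2 + 60.5 = 248.5786.
Equity: weight = 85.2786/248.5786 = 0.3431; cost = 11.3705%.
Preferred: weight = 7.6/248.5786 = 0.0306; cost = 7.6747%.
Convertible notes (debt portion): weight = 95.2/248.5786 = 0.3830; after-tax cost = 8.21% × (1 − 31.3%) = 5.6403%.
Subordinated notes: weight = 60.5/248.5786 = 0.2434; after-tax cost = 7.7% × (1 − 31.3%) = 5.2899%.
WACC = 0.3431 × 11.3705% + 0.0306 × 7.6747% + 0.3830 × 5.6403% + 0.2434 × 5.2899% = 7.5830%.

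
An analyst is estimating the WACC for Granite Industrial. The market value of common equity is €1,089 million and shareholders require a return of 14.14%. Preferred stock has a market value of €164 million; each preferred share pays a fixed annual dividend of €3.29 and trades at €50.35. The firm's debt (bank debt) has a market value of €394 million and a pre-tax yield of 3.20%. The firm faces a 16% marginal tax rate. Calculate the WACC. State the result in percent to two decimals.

Cost of preferred: Rp = 3.29 / 50.35 = 6.5343%.
Total capital V = 1089 + 164 + 394 = 1647.
Equity: weight = 1089/1647 = 0.6612; cost = 14.14%.
Preferred: weight = 164/1647 = 0.0996; cost = 6.5343%.
Bank debt: weight = 394/1647 = 0.2392; after-tax cost = 3.2% × (1 − 16%) = 2.6880%.
WACC = 0.6612 × 14.1400% + 0.0996 × 6.5343% + 0.2392 × 2.6880% = 10.6431%.

10.64%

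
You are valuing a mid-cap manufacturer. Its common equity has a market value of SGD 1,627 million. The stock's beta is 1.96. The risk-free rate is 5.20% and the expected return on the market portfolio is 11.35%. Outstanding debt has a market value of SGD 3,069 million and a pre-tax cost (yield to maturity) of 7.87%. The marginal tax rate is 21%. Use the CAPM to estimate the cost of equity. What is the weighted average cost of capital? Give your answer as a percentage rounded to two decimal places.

10.04%

Market risk premium = 11.35% − 5.2% = 6.15%.
Cost of equity via CAPM: Re = 5.2% + 1.96 × 6.15% = 17.2540%.
Total capital V = 1627 + 3069 = 4696.
Equity: weight = 1627/4696 = 0.3465; cost = 17.254%.
Debt: weight = 3069/4696 = 0.6535; after-tax cost = 7.87% × (1 − 21%) = 6.2173%.
WACC = 0.3465 × 17.2540% + 0.6535 × 6.2173% = 10.0411%.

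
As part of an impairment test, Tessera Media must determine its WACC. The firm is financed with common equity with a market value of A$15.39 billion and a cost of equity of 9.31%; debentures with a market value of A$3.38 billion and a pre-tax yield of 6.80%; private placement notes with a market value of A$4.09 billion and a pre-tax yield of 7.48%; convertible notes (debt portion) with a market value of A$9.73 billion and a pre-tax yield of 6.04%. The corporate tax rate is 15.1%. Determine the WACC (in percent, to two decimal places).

7.32%

Total capital V = 15.39 + 3.38 + 4.09 + 9.73 = 32.59.
Equity: weight = 15.39/32.59 = 0.4722; cost = 9.31%.
Debentures: weight = 3.38/32.59 = 0.1037; after-tax cost = 6.8% × (1 − 15.1%) = 5.7732%.
Private placement notes: weight = 4.09/32.59 = 0.1255; after-tax cost = 7.48% × (1 − 15.1%) = 6.3505%.
Convertible notes (debt portion): weight = 9.73/32.59 = 0.2986; after-tax cost = 6.04% × (1 − 15.1%) = 5.1280%.
WACC = 0.4722 × 9.3100% + 0.1037 × 5.7732% + 0.1255 × 6.3505% + 0.2986 × 5.1280% = 7.3232%.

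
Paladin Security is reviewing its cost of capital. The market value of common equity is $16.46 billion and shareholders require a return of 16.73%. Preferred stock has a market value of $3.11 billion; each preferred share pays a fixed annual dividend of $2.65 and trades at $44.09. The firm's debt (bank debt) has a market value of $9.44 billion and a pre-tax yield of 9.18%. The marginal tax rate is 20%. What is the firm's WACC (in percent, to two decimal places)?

Cost of preferred: Rp = 2.65 / 44.09 = 6.0104%.
Total capital V = 16.46 + 3.11 + 9.44 = 29.01.
Equity: weight = 16.46/29.01 = 0.5674; cost = 16.73%.
Preferred: weight = 3.11/29.01 = 0.1072; cost = 6.0104%.
Bank debt: weight = 9.44/29.01 = 0.3254; after-tax cost = 9.18% × (1 − 20%) = 7.3440%.
WACC = 0.5674 × 16.7300% + 0.1072 × 6.0104% + 0.3254 × 7.3440% = 12.5266%.

12.53%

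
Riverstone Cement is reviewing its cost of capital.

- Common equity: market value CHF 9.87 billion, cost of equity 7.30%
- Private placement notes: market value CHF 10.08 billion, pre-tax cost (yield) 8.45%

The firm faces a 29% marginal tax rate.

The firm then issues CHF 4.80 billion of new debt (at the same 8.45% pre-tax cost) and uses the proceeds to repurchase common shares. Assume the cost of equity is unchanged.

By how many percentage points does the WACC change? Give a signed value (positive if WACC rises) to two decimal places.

Current WACC:
Total capital V = 9.87 + 10.08 = 19.95.
Equity: weight = 9.87/19.95 = 0.4947; cost = 7.3%.
Private placement notes: weight = 10.08/19.95 = 0.5053; after-tax cost = 8.45% × (1 − 29%) = 5.9995%.
WACC = 0.4947 × 7.3000% + 0.5053 × 5.9995% = 6.6429%.
After the change:
Total capital V = 5.07 + 14.88 = 19.95.
Equity: weight = 5.07/19.95 = 0.2541; cost = 7.3%.
Private placement notes: weight = 14.88/19.95 = 0.7459; after-tax cost = 8.45% × (1 − 29%) = 5.9995%.
WACC = 0.2541 × 7.3000% + 0.7459 × 5.9995% = 6.3300%.
Change in WACC = 6.3300% − 6.6429% = -0.3129 pp.

-0.31 pp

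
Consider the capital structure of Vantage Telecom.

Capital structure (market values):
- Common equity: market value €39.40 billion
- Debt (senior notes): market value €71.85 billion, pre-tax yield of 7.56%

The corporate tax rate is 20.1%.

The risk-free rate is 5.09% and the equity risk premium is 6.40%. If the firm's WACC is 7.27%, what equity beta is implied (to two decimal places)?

0.69

Total capital V = 39.4 + 71.85 = 111.25.
Equity weight = 39.4/111.25 = 0.3542.
Senior notes weight = 71.85/111.25 = 0.6458.
Debt contribution = 0.6458 × 7.56% × (1 − 20.1%) = 3.9012%.
Required equity contribution = 7.27% − 3.9012% = 3.3688%  ⇒  Re = 9.5122%.
CAPM: 9.5122% = 5.09% + β × 6.4%  ⇒  β = 0.6910.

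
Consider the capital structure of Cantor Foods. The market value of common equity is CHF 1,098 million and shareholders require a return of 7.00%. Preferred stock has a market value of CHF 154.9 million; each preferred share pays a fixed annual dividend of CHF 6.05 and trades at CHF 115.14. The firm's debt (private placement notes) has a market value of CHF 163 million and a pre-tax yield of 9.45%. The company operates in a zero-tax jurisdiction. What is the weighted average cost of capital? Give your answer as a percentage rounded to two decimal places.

7.09%

Cost of preferred: Rp = 6.05 / 115.14 = 5.2545%.
Total capital V = 1098 + 154.9 + 163 = 1415.9.
Equity: weight = 1098/1415.9 = 0.7755; cost = 7%.
Preferred: weight = 154.9/1415.9 = 0.1094; cost = 5.2545%.
Private placement notes: weight = 163/1415.9 = 0.1151; after-tax cost = 9.45% × (1 − 0%) = 9.4500%.
WACC = 0.7755 × 7.0000% + 0.1094 × 5.2545% + 0.1151 × 9.4500% = 7.0911%.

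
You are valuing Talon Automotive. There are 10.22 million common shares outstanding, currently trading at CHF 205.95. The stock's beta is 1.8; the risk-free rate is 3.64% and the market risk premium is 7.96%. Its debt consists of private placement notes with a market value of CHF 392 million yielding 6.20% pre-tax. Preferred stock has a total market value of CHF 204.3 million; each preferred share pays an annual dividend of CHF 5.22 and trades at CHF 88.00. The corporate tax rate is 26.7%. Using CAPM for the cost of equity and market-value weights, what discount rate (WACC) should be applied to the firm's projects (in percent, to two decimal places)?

Cost of equity via CAPM: Re = 3.64% + 1.8 × 7.96% = 17.9680%.
Cost of preferred: Rp = 5.22 / 88.0 = 5.9318%.
Market value of equity E = 205.95 × 10.22m = 2104.809m.
Total capital V = 2104.809 + 204.3 + 392 = 2701.109.
Equity: weight = 2104.809/2701.109 = 0.7792; cost = 17.968%.
Preferred: weight = 204.3/2701.109 = 0.0756; cost = 5.9318%.
Private placement notes: weight = 392/2701.109 = 0.1451; after-tax cost = 6.2% × (1 − 26.7%) = 4.5446%.
WACC = 0.7792 × 17.9680% + 0.0756 × 5.9318% + 0.1451 × 4.5446% = 15.1096%.

15.11%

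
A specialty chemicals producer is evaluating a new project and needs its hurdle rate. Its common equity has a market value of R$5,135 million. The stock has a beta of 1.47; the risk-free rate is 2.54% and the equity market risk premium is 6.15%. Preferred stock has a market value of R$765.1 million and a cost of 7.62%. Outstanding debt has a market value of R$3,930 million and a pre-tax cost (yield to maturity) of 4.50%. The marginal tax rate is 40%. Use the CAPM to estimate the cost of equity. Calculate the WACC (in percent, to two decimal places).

Cost of equity via CAPM: Re = 2.54% + 1.47 × 6.15% = 11.5805%.
Total capital V = 5135 + 765.1 + 3930 = 9830.1.
Equity: weight = 5135/9830.1 = 0.5224; cost = 11.5805%.
Preferred: weight = 765.1/9830.1 = 0.0778; cost = 7.62%.
Debt: weight = 3930/9830.1 = 0.3998; after-tax cost = 4.5% × (1 − 40%) = 2.7000%.
WACC = 0.5224 × 11.5805% + 0.0778 × 7.6200% + 0.3998 × 2.7000% = 7.7219%.

7.72%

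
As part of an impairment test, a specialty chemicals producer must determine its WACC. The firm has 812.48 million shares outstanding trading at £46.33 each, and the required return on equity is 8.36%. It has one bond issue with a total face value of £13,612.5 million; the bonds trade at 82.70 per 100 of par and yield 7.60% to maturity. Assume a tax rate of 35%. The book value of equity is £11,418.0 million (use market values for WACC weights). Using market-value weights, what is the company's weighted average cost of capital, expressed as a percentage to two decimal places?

7.57%

Market value of equity E = 46.33 × 812.48m = 37642.1984m. Market value of debt D = 13612.5m × 82.7/100 = 11257.5375m.
Total capital V = 37642.1984 + 11257.5375 = 48899.7359.
Equity: weight = 37642.1984/48899.7359 = 0.7698; cost = 8.36%.
Bonds outstanding: weight = 11257.5375/48899.7359 = 0.2302; after-tax cost = 7.6% × (1 − 35%) = 4.9400%.
WACC = 0.7698 × 8.3600% + 0.2302 × 4.9400% = 7.5727%.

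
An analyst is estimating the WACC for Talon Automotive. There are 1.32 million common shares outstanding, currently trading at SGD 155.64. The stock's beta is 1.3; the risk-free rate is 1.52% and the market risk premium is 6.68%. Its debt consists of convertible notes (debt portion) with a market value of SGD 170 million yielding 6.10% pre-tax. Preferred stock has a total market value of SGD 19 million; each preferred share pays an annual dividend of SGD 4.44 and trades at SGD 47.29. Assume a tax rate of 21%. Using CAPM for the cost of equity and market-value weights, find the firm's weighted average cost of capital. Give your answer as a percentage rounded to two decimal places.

Cost of equity via CAPM: Re = 1.52% + 1.3 × 6.68% = 10.2040%.
Cost of preferred: Rp = 4.44 / 47.29 = 9.3889%.
Market value of equity E = 155.64 × 1.32m = 205.4448m.
Total capital V = 205.4448 + 19 + 170 = 394.4448.
Equity: weight = 205.4448/394.4448 = 0.5208; cost = 10.204%.
Preferred: weight = 19/394.4448 = 0.0482; cost = 9.3889%.
Convertible notes (debt portion): weight = 170/394.4448 = 0.4310; after-tax cost = 6.1% × (1 − 21%) = 4.8190%.
WACC = 0.5208 × 10.2040% + 0.0482 × 9.3889% + 0.4310 × 4.8190% = 7.8439%.

7.84%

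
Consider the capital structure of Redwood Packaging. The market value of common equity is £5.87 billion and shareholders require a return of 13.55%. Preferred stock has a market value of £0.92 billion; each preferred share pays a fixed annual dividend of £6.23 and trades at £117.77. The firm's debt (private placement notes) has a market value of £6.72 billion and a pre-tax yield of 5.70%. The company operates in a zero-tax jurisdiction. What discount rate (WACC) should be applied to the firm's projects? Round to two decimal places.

Cost of preferred: Rp = 6.23 / 117.77 = 5.2900%.
Total capital V = 5.87 + 0.92 + 6.72 = 13.51.
Equity: weight = 5.87/13.51 = 0.4345; cost = 13.55%.
Preferred: weight = 0.92/13.51 = 0.0681; cost = 5.29%.
Private placement notes: weight = 6.72/13.51 = 0.4974; after-tax cost = 5.7% × (1 − 0%) = 5.7000%.
WACC = 0.4345 × 13.5500% + 0.0681 × 5.2900% + 0.4974 × 5.7000% = 9.0828%.

9.08%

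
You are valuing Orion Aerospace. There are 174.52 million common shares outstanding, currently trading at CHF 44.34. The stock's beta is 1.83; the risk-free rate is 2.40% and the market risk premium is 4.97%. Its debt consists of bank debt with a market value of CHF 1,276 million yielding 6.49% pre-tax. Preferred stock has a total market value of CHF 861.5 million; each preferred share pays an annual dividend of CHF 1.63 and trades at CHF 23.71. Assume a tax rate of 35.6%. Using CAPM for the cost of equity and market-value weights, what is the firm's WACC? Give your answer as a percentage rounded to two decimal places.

Cost of equity via CAPM: Re = 2.4% + 1.83 × 4.97% = 11.4951%.
Cost of preferred: Rp = 1.63 / 23.71 = 6.8747%.
Market value of equity E = 44.34 × 174.52m = 7738.2168m.
Total capital V = 7738.2168 + 861.5 + 1276 = 9875.7168.
Equity: weight = 7738.2168/9875.7168 = 0.7836; cost = 11.4951%.
Preferred: weight = 861.5/9875.7168 = 0.0872; cost = 6.8747%.
Bank debt: weight = 1276/9875.7168 = 0.1292; after-tax cost = 6.49% × (1 − 35.6%) = 4.1796%.
WACC = 0.7836 × 11.4951% + 0.0872 × 6.8747% + 0.1292 × 4.1796% = 10.1468%.

10.15%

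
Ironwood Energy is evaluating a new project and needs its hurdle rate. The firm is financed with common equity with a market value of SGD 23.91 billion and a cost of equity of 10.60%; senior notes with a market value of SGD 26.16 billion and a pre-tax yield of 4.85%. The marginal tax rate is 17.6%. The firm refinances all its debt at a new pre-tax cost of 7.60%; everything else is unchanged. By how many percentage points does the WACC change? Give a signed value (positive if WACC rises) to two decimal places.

Current WACC:
Total capital V = 23.91 + 26.16 = 50.07.
Equity: weight = 23.91/50.07 = 0.4775; cost = 10.6%.
Senior notes: weight = 26.16/50.07 = 0.5225; after-tax cost = 4.85% × (1 − 17.6%) = 3.9964%.
WACC = 0.4775 × 10.6000% + 0.5225 × 3.9964% = 7.1498%.
After the change:
Total capital V = 23.91 + 26.16 = 50.07.
Equity: weight = 23.91/50.07 = 0.4775; cost = 10.6%.
Senior notes: weight = 26.16/50.07 = 0.5225; after-tax cost = 7.6% × (1 − 17.6%) = 6.2624%.
WACC = 0.4775 × 10.6000% + 0.5225 × 6.2624% = 8.3337%.
Change in WACC = 8.3337% − 7.1498% = 1.1839 pp.

+1.18 pp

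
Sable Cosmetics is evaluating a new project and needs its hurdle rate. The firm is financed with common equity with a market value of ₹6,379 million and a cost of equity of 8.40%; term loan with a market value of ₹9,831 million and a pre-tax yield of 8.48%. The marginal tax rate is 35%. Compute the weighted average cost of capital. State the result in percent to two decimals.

Total capital V = 6379 + 9831 = 16210.
Equity: weight = 6379/16210 = 0.3935; cost = 8.4%.
Term loan: weight = 9831/16210 = 0.6065; after-tax cost = 8.48% × (1 − 35%) = 5.5120%.
WACC = 0.3935 × 8.4000% + 0.6065 × 5.5120% = 6.6485%.

6.65%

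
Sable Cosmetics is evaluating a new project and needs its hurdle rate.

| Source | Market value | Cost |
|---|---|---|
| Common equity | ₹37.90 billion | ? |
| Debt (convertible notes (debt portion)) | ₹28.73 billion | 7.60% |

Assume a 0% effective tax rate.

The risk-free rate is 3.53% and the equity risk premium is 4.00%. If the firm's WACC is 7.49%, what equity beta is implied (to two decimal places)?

Total capital V = 37.9 + 28.73 = 66.63.
Equity weight = 37.9/66.63 = 0.5688.
Convertible notes (debt portion) weight = 28.73/66.63 = 0.4312.
Debt contribution = 0.4312 × 7.6% × (1 − 0%) = 3.2770%.
Required equity contribution = 7.49% − 3.2770% = 4.2130%  ⇒  Re = 7.4066%.
CAPM: 7.4066% = 3.53% + β × 4.0%  ⇒  β = 0.9692.

0.97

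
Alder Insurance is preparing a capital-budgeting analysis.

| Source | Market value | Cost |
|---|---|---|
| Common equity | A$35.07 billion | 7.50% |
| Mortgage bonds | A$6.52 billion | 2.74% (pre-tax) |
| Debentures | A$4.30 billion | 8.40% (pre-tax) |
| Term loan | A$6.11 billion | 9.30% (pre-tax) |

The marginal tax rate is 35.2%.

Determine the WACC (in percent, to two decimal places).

Total capital V = 35.07 + 6.52 + 4.3 + 6.11 = 52.
Equity: weight = 35.07/52 = 0.6744; cost = 7.5%.
Mortgage bonds: weight = 6.52/52 = 0.1254; after-tax cost = 2.74% × (1 − 35.2%) = 1.7755%.
Debentures: weight = 4.3/52 = 0.0827; after-tax cost = 8.4% × (1 − 35.2%) = 5.4432%.
Term loan: weight = 6.11/52 = 0.1175; after-tax cost = 9.3% × (1 − 35.2%) = 6.0264%.
WACC = 0.6744 × 7.5000% + 0.1254 × 1.7755% + 0.0827 × 5.4432% + 0.1175 × 6.0264% = 6.4390%.

6.44%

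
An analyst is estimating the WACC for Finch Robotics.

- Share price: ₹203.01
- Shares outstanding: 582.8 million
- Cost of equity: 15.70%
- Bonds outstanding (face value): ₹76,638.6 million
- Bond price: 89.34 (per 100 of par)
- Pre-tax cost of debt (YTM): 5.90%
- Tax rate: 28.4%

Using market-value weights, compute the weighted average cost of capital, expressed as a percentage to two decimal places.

11.49%

Market value of equity E = 203.01 × 582.8m = 118314.228m. Market value of debt D = 76638.6m × 89.34/100 = 68468.92524m.
Total capital V = 118314.228 + 68468.92524 = 186783.15324.
Equity: weight = 118314.228/186783.15324 = 0.6334; cost = 15.7%.
Bonds outstanding: weight = 68468.92524/186783.15324 = 0.3666; after-tax cost = 5.9% × (1 − 28.4%) = 4.2244%.
WACC = 0.6334 × 15.7000% + 0.3666 × 4.2244% = 11.4934%.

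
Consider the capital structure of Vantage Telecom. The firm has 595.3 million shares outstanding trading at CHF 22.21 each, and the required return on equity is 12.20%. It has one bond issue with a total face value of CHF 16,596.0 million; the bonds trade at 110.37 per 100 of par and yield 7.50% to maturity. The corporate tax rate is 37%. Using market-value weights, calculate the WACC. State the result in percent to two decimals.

7.86%

Market value of equity E = 22.21 × 595.3m = 13221.613m. Market value of debt D = 16596m × 110.37/100 = 18317.0052m.
Total capital V = 13221.613 + 18317.0052 = 31538.6182.
Equity: weight = 13221.613/31538.6182 = 0.4192; cost = 12.2%.
Bonds outstanding: weight = 18317.0052/31538.6182 = 0.5808; after-tax cost = 7.5% × (1 − 37%) = 4.7250%.
WACC = 0.4192 × 12.2000% + 0.5808 × 4.7250% = 7.8587%.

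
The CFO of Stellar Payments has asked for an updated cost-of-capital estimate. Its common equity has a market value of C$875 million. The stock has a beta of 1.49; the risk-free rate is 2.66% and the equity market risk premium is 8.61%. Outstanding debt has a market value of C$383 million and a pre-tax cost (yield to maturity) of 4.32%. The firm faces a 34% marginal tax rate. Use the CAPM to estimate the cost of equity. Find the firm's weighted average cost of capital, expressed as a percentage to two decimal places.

11.64%

Cost of equity via CAPM: Re = 2.66% + 1.49 × 8.61% = 15.4889%.
Total capital V = 875 + 383 = 1258.
Equity: weight = 875/1258 = 0.6955; cost = 15.4889%.
Debt: weight = 383/1258 = 0.3045; after-tax cost = 4.32% × (1 − 34%) = 2.8512%.
WACC = 0.6955 × 15.4889% + 0.3045 × 2.8512% = 11.6413%.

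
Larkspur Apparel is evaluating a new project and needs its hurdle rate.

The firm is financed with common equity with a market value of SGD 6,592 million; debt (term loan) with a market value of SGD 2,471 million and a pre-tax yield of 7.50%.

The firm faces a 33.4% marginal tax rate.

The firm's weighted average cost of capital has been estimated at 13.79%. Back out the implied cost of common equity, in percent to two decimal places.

Total capital V = 6592 + 2471 = 9063.
Equity weight = 6592/9063 = 0.7274.
Term loan weight = 2471/9063 = 0.2726.
Debt contribution = 0.2726 × 7.5% × (1 − 33.4%) = 1.3619%.
Required equity contribution = 13.79% − 1.3619% = 12.4281%.
Re = 12.4281% / 0.7274 = 17.0868%.

17.09%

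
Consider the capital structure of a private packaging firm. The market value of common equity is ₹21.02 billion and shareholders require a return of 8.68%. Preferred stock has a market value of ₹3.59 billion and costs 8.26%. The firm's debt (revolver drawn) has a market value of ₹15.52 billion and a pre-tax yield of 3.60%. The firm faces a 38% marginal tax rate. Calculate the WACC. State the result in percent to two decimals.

Total capital V = 21.02 + 3.59 + 15.52 = 40.13.
Equity: weight = 21.02/40.13 = 0.5238; cost = 8.68%.
Preferred: weight = 3.59/40.13 = 0.0895; cost = 8.26%.
Revolver drawn: weight = 15.52/40.13 = 0.3867; after-tax cost = 3.6% × (1 − 38%) = 2.2320%.
WACC = 0.5238 × 8.6800% + 0.0895 × 8.2600% + 0.3867 × 2.2320% = 6.1487%.

6.15%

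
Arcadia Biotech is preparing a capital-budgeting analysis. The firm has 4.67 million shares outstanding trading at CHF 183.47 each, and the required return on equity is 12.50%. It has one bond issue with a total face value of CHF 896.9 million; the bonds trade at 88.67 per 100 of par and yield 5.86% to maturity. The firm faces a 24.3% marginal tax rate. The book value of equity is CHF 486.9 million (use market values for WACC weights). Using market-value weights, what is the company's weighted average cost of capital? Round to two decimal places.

Market value of equity E = 183.47 × 4.67m = 856.8049m. Market value of debt D = 896.9m × 88.67/100 = 795.28123m.
Total capital V = 856.8049 + 795.28123 = 1652.08613.
Equity: weight = 856.8049/1652.08613 = 0.5186; cost = 12.5%.
Bonds outstanding: weight = 795.28123/1652.08613 = 0.4814; after-tax cost = 5.86% × (1 − 24.3%) = 4.4360%.
WACC = 0.5186 × 12.5000% + 0.4814 × 4.4360% = 8.6182%.

8.62%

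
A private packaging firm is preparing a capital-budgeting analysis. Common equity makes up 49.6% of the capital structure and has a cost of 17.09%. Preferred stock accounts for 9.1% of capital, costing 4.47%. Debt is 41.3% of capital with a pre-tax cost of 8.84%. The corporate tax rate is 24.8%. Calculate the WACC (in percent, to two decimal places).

11.63%

After-tax cost of debt = 8.84% × (1 − 24.8%) = 6.6477%.
WACC = 0.496 × 17.0900% + 0.091 × 4.4700% + 0.413 × 6.6477% = 11.6289%.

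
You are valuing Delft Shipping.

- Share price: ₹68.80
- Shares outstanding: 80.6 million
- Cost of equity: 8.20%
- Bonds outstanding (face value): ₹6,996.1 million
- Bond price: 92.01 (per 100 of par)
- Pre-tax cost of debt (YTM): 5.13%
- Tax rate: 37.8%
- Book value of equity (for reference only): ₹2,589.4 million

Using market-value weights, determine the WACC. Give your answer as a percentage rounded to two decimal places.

5.51%

Market value of equity E = 68.8 × 80.6m = 5545.28m. Market value of debt D = 6996.1m × 92.01/100 = 6437.11161m.
Total capital V = 5545.28 + 6437.11161 = 11982.39161.
Equity: weight = 5545.28/11982.39161 = 0.4628; cost = 8.2%.
Bonds outstanding: weight = 6437.11161/11982.39161 = 0.5372; after-tax cost = 5.13% × (1 − 37.8%) = 3.1909%.
WACC = 0.4628 × 8.2000% + 0.5372 × 3.1909% = 5.5090%.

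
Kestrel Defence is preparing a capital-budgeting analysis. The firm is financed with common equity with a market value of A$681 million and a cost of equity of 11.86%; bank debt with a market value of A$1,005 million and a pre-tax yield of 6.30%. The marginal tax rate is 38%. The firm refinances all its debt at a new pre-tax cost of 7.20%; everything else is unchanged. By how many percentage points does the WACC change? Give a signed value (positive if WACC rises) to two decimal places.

Current WACC:
Total capital V = 681 + 1005 = 1686.
Equity: weight = 681/1686 = 0.4039; cost = 11.86%.
Bank debt: weight = 1005/1686 = 0.5961; after-tax cost = 6.3% × (1 − 38%) = 3.9060%.
WACC = 0.4039 × 11.8600% + 0.5961 × 3.9060% = 7.1187%.
After the change:
Total capital V = 681 + 1005 = 1686.
Equity: weight = 681/1686 = 0.4039; cost = 11.86%.
Bank debt: weight = 1005/1686 = 0.5961; after-tax cost = 7.2% × (1 − 38%) = 4.4640%.
WACC = 0.4039 × 11.8600% + 0.5961 × 4.4640% = 7.4514%.
Change in WACC = 7.4514% − 7.1187% = 0.3326 pp.

+0.33 pp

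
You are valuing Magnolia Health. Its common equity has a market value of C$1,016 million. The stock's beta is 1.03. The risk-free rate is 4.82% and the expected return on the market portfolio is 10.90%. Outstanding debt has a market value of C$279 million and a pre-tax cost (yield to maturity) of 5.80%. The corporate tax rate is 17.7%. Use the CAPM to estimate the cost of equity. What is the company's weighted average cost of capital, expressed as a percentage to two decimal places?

Market risk premium = 10.9% − 4.82% = 6.08%.
Cost of equity via CAPM: Re = 4.82% + 1.03 × 6.08% = 11.0824%.
Total capital V = 1016 + 279 = 1295.
Equity: weight = 1016/1295 = 0.7846; cost = 11.0824%.
Debt: weight = 279/1295 = 0.2154; after-tax cost = 5.8% × (1 − 17.7%) = 4.7734%.
WACC = 0.7846 × 11.0824% + 0.2154 × 4.7734% = 9.7232%.

9.72%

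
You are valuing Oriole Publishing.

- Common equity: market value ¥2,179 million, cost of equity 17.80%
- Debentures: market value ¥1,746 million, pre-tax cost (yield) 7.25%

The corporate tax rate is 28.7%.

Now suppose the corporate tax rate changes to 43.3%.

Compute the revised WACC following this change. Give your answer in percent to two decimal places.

11.71%

After the change:
Total capital V = 2179 + 1746 = 3925.
Equity: weight = 2179/3925 = 0.5552; cost = 17.8%.
Debentures: weight = 1746/3925 = 0.4448; after-tax cost = 7.25% × (1 − 43.3%) = 4.1107%.
WACC = 0.5552 × 17.8000% + 0.4448 × 4.1107% = 11.7105%.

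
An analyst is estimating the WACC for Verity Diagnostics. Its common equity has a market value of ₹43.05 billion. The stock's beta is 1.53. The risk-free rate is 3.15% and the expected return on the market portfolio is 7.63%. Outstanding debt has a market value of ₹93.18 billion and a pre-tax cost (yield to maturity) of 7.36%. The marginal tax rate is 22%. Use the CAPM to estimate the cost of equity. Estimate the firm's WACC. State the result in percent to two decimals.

7.09%

Market risk premium = 7.63% − 3.15% = 4.48%.
Cost of equity via CAPM: Re = 3.15% + 1.53 × 4.48% = 10.0044%.
Total capital V = 43.05 + 93.18 = 136.23.
Equity: weight = 43.05/136.23 = 0.3160; cost = 10.0044%.
Debt: weight = 93.18/136.23 = 0.6840; after-tax cost = 7.36% × (1 − 22%) = 5.7408%.
WACC = 0.3160 × 10.0044% + 0.6840 × 5.7408% = 7.0881%.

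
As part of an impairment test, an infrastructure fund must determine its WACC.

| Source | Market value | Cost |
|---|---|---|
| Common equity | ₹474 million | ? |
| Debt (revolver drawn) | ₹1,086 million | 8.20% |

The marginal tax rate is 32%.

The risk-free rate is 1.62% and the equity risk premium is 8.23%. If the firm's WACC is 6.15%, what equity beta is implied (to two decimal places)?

Total capital V = 474 + 1086 = 1560.
Equity weight = 474/1560 = 0.3038.
Revolver drawn weight = 1086/1560 = 0.6962.
Debt contribution = 0.6962 × 8.2% × (1 − 32%) = 3.8818%.
Required equity contribution = 6.15% − 3.8818% = 2.2682%  ⇒  Re = 7.4651%.
CAPM: 7.4651% = 1.62% + β × 8.23%  ⇒  β = 0.7102.

0.71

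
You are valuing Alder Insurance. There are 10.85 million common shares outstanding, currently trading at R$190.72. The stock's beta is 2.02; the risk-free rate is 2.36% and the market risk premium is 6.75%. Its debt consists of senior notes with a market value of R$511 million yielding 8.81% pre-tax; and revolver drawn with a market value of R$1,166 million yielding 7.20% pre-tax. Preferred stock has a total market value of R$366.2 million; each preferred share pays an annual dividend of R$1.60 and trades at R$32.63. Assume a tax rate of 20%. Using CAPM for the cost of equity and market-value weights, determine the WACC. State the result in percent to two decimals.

10.99%

Cost of equity via CAPM: Re = 2.36% + 2.02 × 6.75% = 15.9950%.
Cost of preferred: Rp = 1.6 / 32.63 = 4.9035%.
Market value of equity E = 190.72 × 10.85m = 2069.312m.
Total capital V = 2069.312 + 366.2 + 511 + 1166 = 4112.512.
Equity: weight = 2069.312/4112.512 = 0.5032; cost = 15.995%.
Preferred: weight = 366.2/4112.512 = 0.0890; cost = 4.9035%.
Senior notes: weight = 511/4112.512 = 0.1243; after-tax cost = 8.81% × (1 − 20%) = 7.0480%.
Revolver drawn: weight = 1166/4112.512 = 0.2835; after-tax cost = 7.2% × (1 − 20%) = 5.7600%.
WACC = 0.5032 × 15.9950% + 0.0890 × 4.9035% + 0.1243 × 7.0480% + 0.2835 × 5.7600% = 10.9938%.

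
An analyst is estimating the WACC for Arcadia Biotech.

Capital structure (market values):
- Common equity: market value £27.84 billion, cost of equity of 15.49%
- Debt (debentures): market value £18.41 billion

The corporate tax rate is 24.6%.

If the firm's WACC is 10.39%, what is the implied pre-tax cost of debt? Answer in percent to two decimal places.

3.55%

Total capital V = 27.84 + 18.41 = 46.25.
Equity weight = 27.84/46.25 = 0.6019.
Debentures weight = 18.41/46.25 = 0.3981.
Equity contribution = 0.6019 × 15.49% = 9.3241%.
Remaining for debt = 10.39% − 9.3241% = 1.0659%.
Rd × (1 − 24.6%) × 0.3981 = 1.0659%  ⇒  Rd = 3.5513%.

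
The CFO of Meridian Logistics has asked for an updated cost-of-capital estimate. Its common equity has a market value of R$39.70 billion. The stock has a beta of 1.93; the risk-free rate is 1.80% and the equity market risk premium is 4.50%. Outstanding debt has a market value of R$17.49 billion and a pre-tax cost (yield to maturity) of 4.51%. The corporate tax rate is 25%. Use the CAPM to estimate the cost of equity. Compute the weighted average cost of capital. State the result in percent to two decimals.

8.31%

Cost of equity via CAPM: Re = 1.8% + 1.93 × 4.5% = 10.4850%.
Total capital V = 39.7 + 17.49 = 57.19.
Equity: weight = 39.7/57.19 = 0.6942; cost = 10.485%.
Debt: weight = 17.49/57.19 = 0.3058; after-tax cost = 4.51% × (1 − 25%) = 3.3825%.
WACC = 0.6942 × 10.4850% + 0.3058 × 3.3825% = 8.3129%.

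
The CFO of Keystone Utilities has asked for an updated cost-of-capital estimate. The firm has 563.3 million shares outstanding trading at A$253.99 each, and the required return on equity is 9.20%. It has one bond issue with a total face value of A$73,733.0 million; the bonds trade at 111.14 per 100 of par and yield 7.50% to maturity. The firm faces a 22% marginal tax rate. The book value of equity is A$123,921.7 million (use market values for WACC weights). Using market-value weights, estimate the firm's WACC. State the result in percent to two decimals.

Market value of equity E = 253.99 × 563.3m = 143072.567m. Market value of debt D = 73733m × 111.14/100 = 81946.8562m.
Total capital V = 143072.567 + 81946.8562 = 225019.4232.
Equity: weight = 143072.567/225019.4232 = 0.6358; cost = 9.2%.
Bonds outstanding: weight = 81946.8562/225019.4232 = 0.3642; after-tax cost = 7.5% × (1 − 22%) = 5.8500%.
WACC = 0.6358 × 9.2000% + 0.3642 × 5.8500% = 7.9800%.

7.98%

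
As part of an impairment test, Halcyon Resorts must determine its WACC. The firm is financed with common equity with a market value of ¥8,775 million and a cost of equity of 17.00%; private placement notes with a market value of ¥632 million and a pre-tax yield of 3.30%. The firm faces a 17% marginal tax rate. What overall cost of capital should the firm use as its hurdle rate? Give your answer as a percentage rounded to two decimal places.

16.04%

Total capital V = 8775 + 632 = 9407.
Equity: weight = 8775/9407 = 0.9328; cost = 17%.
Private placement notes: weight = 632/9407 = 0.0672; after-tax cost = 3.3% × (1 − 17%) = 2.7390%.
WACC = 0.9328 × 17.0000% + 0.0672 × 2.7390% = 16.0419%.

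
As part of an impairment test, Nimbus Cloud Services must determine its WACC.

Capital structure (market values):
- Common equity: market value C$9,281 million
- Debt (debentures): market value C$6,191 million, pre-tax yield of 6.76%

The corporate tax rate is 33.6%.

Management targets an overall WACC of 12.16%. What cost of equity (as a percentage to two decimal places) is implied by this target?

17.28%

Total capital V = 9281 + 6191 = 15472.
Equity weight = 9281/15472 = 0.5999.
Debentures weight = 6191/15472 = 0.4001.
Debt contribution = 0.4001 × 6.76% × (1 − 33.6%) = 1.7961%.
Required equity contribution = 12.16% − 1.7961% = 10.3639%.
Re = 10.3639% / 0.5999 = 17.2773%.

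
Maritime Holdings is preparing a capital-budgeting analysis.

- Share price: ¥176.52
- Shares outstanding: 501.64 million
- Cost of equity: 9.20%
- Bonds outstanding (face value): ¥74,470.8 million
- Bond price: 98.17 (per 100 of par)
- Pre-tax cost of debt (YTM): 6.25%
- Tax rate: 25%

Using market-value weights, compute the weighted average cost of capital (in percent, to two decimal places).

Market value of equity E = 176.52 × 501.64m = 88549.4928m. Market value of debt D = 74470.8m × 98.17/100 = 73107.98436m.
Total capital V = 88549.4928 + 73107.98436 = 161657.47716.
Equity: weight = 88549.4928/161657.47716 = 0.5478; cost = 9.2%.
Bonds outstanding: weight = 73107.98436/161657.47716 = 0.4522; after-tax cost = 6.25% × (1 − 25%) = 4.6875%.
WACC = 0.5478 × 9.2000% + 0.4522 × 4.6875% = 7.1593%.

7.16%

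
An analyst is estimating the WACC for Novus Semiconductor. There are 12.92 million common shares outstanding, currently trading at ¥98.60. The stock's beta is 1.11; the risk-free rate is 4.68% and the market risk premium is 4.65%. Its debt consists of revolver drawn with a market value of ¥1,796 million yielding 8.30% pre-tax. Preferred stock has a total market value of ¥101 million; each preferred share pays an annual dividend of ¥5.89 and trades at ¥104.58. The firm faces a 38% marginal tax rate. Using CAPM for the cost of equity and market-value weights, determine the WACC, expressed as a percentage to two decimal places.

7.05%

Cost of equity via CAPM: Re = 4.68% + 1.11 × 4.65% = 9.8415%.
Cost of preferred: Rp = 5.89 / 104.58 = 5.6321%.
Market value of equity E = 98.6 × 12.92m = 1273.912m.
Total capital V = 1273.912 + 101 + 1796 = 3170.912.
Equity: weight = 1273.912/3170.912 = 0.4017; cost = 9.8415%.
Preferred: weight = 101/3170.912 = 0.0319; cost = 5.6321%.
Revolver drawn: weight = 1796/3170.912 = 0.5664; after-tax cost = 8.3% × (1 − 38%) = 5.1460%.
WACC = 0.4017 × 9.8415% + 0.0319 × 5.6321% + 0.5664 × 5.1460% = 7.0479%.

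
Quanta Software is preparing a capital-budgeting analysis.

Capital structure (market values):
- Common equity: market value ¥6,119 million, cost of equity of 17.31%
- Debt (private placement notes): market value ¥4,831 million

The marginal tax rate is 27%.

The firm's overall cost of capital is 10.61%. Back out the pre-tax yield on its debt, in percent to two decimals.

Total capital V = 6119 + 4831 = 10950.
Equity weight = 6119/10950 = 0.5588.
Private placement notes weight = 4831/10950 = 0.4412.
Equity contribution = 0.5588 × 17.31% = 9.6730%.
Remaining for debt = 10.61% − 9.6730% = 0.9370%.
Rd × (1 − 27%) × 0.4412 = 0.9370%  ⇒  Rd = 2.9092%.

2.91%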